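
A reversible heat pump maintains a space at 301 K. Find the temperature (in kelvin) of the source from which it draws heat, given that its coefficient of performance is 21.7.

T_C ≈ 287 K

COP_HP = T_H/(T_H − T_C) ⇒ T_C = T_H·(COP_HP − 1)/COP_HP = 301.00 × (21.7 − 1)/21.7 = 287 K.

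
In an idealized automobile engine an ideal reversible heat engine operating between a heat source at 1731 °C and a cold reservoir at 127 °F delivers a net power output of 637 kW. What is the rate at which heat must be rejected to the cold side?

T_H = 1731 °C → 1731 + 273.15 = 2004.15 K.
T_C = 127 °F → (127 − 32) × 5/9 = 52.78 °C = 325.93 K.
Since the cycle is reversible, η = 1 − T_C/T_H = 1 − 325.93/2004.15 = 0.8374.
Since Q_C/Q_H = T_C/T_H and Q_H = W/η, Q_C = W·T_C/(T_H − T_C) = 637 × 325.93/1678.22 = 124 kW.

Q̇_C ≈ 124 kW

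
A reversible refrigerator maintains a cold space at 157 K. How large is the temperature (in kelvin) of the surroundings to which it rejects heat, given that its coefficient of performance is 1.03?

COP_R = T_C/(T_H − T_C) ⇒ T_H = T_C·(1 + 1/COP_R) = 157.00 × (1 + 1/1.03) = 309.4 K.

T_H ≈ 309.4 K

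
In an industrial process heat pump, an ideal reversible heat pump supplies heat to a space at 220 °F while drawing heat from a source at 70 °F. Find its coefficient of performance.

COP_HP ≈ 4.53

T_H = 220 °F → (220 − 32) × 5/9 = 104.44 °C = 377.59 K.
T_C = 70 °F → (70 − 32) × 5/9 = 21.11 °C = 294.26 K.
For a reversible heat pump, COP_HP = T_H/(T_H − T_C) = 377.59/(377.59 − 294.26) = 4.53.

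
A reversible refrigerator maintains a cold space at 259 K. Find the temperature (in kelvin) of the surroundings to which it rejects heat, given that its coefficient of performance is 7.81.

T_H ≈ 292 K

COP_R = T_C/(T_H − T_C) ⇒ T_H = T_C·(1 + 1/COP_R) = 259.00 × (1 + 1/7.81) = 292 K.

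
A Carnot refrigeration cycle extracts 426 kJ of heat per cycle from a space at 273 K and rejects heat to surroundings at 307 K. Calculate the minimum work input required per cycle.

W_in ≈ 53.1 kJ

The reversible coefficient of performance is COP_R = T_C/(T_H − T_C) = 273.00/34.00 = 8.0294.
W = Q_C/COP_R = 426/8.0294 = 53.1 kJ.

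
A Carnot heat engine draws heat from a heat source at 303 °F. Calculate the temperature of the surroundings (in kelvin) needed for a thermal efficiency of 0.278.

T_H = 303 °F → (303 − 32) × 5/9 = 150.56 °C = 423.71 K.
From η = 1 − T_C/T_H, T_C = T_H·(1 − η) = 423.71 × (1 − 0.278) = 305.9 K.

T_C ≈ 305.9 K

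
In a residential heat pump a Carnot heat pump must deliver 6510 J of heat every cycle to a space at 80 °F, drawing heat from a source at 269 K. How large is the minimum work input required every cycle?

T_H = 80 °F → (80 − 32) × 5/9 = 26.67 °C = 299.82 K.
Reversible heating COP: COP_HP = T_H/(T_H − T_C) = 299.82/30.82 = 9.7290.
W = Q_H/COP_HP = 6510/9.7290 = 669 J.

W_in ≈ 669 J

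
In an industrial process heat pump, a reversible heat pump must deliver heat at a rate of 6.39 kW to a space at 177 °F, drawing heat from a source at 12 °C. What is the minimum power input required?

T_H = 177 °F → (177 − 32) × 5/9 = 80.56 °C = 353.71 K.
T_C = 12 °C → 12 + 273.15 = 285.15 K.
COP_HP = T_H/(T_H − T_C) = 353.71/68.56 = 5.1594.
W = Q_H/COP_HP = 6.39/5.1594 = 1.24 kW.

Ẇ_in ≈ 1.24 kW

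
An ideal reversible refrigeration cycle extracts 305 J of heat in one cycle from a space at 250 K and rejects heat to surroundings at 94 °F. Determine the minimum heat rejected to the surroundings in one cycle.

T_H = 94 °F → (94 − 32) × 5/9 = 34.44 °C = 307.59 K.
For a reversible cycle Q_H/Q_C = T_H/T_C, so Q_H = Q_C·T_H/T_C = 305 × 307.59/250.00 = 375 J.

Q_H ≈ 375 J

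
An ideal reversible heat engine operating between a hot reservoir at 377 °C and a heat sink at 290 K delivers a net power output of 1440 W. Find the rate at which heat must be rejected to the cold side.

T_H = 377 °C → 377 + 273.15 = 650.15 K.
η_rev = 1 − T_C/T_H = 1 − 290.00/650.15 = 0.5539.
Since Q_C/Q_H = T_C/T_H and Q_H = W/η, Q_C = W·T_C/(T_H − T_C) = 1440 × 290.00/360.15 = 1160 W.

Q̇_C ≈ 1160 W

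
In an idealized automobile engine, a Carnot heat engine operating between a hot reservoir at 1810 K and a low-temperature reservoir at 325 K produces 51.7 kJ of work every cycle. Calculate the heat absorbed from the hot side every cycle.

Q_H ≈ 63.0 kJ

Since the cycle is reversible, η = 1 − T_C/T_H = 1 − 325.00/1810.00 = 0.8204.
Q_H = W/η = 51.7/0.8204 = 63.0 kJ.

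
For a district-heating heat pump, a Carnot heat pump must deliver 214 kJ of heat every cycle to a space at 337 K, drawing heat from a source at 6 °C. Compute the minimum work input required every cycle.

W_in ≈ 36.74 kJ

T_C = 6 °C → 6 + 273.15 = 279.15 K.
The Carnot heat-pump COP is COP_HP = T_H/(T_H − T_C) = 337.00/57.85 = 5.8254.
W = Q_H/COP_HP = 214/5.8254 = 36.74 kJ.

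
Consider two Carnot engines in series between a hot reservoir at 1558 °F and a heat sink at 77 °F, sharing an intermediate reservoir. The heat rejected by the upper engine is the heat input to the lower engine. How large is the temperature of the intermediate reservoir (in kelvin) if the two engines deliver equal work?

T_H = 1558 °F → (1558 − 32) × 5/9 = 847.78 °C = 1120.93 K.
T_C = 77 °F → (77 − 32) × 5/9 = 25.00 °C = 298.15 K.
For reversible stages Q_m = Q_H·(T_m/T_H). Setting W₁ = Q_H(1 − T_m/T_H) equal to W₂ = Q_m(1 − T_C/T_m) = Q_H·(T_m − T_C)/T_H gives T_H − T_m = T_m − T_C, so T_m = (T_H + T_C)/2 = (1120.93 + 298.15)/2 = 710 K.

T_m ≈ 710 K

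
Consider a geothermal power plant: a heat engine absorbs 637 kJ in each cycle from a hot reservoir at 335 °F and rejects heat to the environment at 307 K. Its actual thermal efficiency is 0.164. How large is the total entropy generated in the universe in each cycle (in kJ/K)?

ΔS_univ ≈ 0.292 kJ/K

T_H = 335 °F → (335 − 32) × 5/9 = 168.33 °C = 441.48 K.
W = η·Q_H = 0.164 × 637 = 104.5 kJ, so Q_C = Q_H − W = 532.5 kJ.
The hot reservoir loses entropy Q_H/T_H = 637/441.48 = 1.443 kJ/K; the cold reservoir gains Q_C/T_C = 532.5/307.00 = 1.735 kJ/K.
ΔS_univ = −Q_H/T_H + Q_C/T_C = 0.292 kJ/K (> 0, since η = 0.164 < η_Carnot = 0.305).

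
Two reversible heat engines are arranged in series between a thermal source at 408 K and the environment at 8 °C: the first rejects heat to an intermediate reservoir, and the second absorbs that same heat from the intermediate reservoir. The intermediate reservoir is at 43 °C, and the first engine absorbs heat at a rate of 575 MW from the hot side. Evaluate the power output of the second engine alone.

T_C = 8 °C → 8 + 273.15 = 281.15 K.
T_m = 43 °C → 43 + 273.15 = 316.15 K.
Heat entering the second stage: Q_m = Q_H·(T_m/T_H) = 575 × 316.15/408.00 = 446 MW.
Second-stage efficiency η₂ = 1 − T_C/T_m = 1 − 281.15/316.15 = 0.1107, so W₂ = η₂·Q_m = 49.3 MW.

Ẇ₂ ≈ 49.3 MW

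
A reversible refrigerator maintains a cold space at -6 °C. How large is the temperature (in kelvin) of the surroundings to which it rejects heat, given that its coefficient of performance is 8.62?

T_C = -6 °C → -6 + 273.15 = 267.15 K.
COP_R = T_C/(T_H − T_C) ⇒ T_H = T_C·(1 + 1/COP_R) = 267.15 × (1 + 1/8.62) = 298 K.

T_H ≈ 298 K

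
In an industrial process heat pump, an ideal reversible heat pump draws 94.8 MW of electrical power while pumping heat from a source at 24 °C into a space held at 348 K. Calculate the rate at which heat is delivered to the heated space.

T_C = 24 °C → 24 + 273.15 = 297.15 K.
The Carnot heat-pump COP is COP_HP = T_H/(T_H − T_C) = 348.00/50.85 = 6.8437.
Q_H = COP_HP · W = 6.8437 × 94.8 = 649 MW.

Q̇_H ≈ 649 MW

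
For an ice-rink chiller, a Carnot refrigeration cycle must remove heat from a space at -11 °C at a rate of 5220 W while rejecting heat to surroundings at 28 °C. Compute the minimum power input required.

T_H = 28 °C → 28 + 273.15 = 301.15 K.
T_C = -11 °C → -11 + 273.15 = 262.15 K.
For a reversible refrigerator, COP_R = T_C/(T_H − T_C) = 262.15/39.00 = 6.7218.
W = Q_C/COP_R = 5220/6.7218 = 777 W.

Ẇ_in ≈ 777 W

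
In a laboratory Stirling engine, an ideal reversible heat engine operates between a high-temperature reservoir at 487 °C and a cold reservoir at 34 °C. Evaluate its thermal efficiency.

T_H = 487 °C → 487 + 273.15 = 760.15 K.
T_C = 34 °C → 34 + 273.15 = 307.15 K.
Carnot efficiency: η = 1 − T_C/T_H = 1 − 307.15/760.15 = 0.596.

η ≈ 0.596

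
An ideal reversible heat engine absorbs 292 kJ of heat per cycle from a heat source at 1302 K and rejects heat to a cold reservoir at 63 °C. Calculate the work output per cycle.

T_C = 63 °C → 63 + 273.15 = 336.15 K.
Carnot efficiency: η = 1 − T_C/T_H = 1 − 336.15/1302.00 = 0.7418.
W = η·Q_H = 0.7418 × 292 = 217 kJ.

W ≈ 217 kJ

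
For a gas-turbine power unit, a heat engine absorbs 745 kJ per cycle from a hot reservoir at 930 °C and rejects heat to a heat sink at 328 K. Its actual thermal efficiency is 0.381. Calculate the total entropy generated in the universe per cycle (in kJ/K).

ΔS_univ ≈ 0.787 kJ/K

T_H = 930 °C → 930 + 273.15 = 1203.15 K.
W = η·Q_H = 0.381 × 745 = 283.8 kJ, so Q_C = Q_H − W = 461.2 kJ.
Entropy balance on the reservoirs: −Q_H/T_H = -0.6192 kJ/K, +Q_C/T_C = 1.406 kJ/K.
ΔS_univ = −Q_H/T_H + Q_C/T_C = 0.787 kJ/K (> 0, since η = 0.381 < η_Carnot = 0.727).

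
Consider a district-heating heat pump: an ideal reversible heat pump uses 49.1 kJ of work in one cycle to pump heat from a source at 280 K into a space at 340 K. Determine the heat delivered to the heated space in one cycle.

Q_H ≈ 278 kJ

Reversible heating COP: COP_HP = T_H/(T_H − T_C) = 340.00/60.00 = 5.6667.
Q_H = COP_HP · W = 5.6667 × 49.1 = 278 kJ.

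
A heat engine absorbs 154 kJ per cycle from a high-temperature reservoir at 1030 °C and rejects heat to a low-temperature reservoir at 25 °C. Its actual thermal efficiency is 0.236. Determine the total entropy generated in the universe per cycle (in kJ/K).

T_H = 1030 °C → 1030 + 273.15 = 1303.15 K.
T_C = 25 °C → 25 + 273.15 = 298.15 K.
W = η·Q_H = 0.236 × 154 = 36.34 kJ, so Q_C = Q_H − W = 117.7 kJ.
The hot reservoir loses entropy Q_H/T_H = 154/1303.15 = 0.1182 kJ/K; the cold reservoir gains Q_C/T_C = 117.7/298.15 = 0.3946 kJ/K.
ΔS_univ = −Q_H/T_H + Q_C/T_C = 0.276 kJ/K (> 0, since η = 0.236 < η_Carnot = 0.771).

ΔS_univ ≈ 0.276 kJ/K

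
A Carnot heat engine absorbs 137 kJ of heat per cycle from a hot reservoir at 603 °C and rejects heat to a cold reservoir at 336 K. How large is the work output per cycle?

T_H = 603 °C → 603 + 273.15 = 876.15 K.
For a reversible engine, η = 1 − T_C/T_H = 1 − 336.00/876.15 = 0.6165.
W = η·Q_H = 0.6165 × 137 = 84.46 kJ.

W ≈ 84.46 kJ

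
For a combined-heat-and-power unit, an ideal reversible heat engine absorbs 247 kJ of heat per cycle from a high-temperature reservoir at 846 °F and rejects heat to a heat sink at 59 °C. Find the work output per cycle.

T_H = 846 °F → (846 − 32) × 5/9 = 452.22 °C = 725.37 K.
T_C = 59 °C → 59 + 273.15 = 332.15 K.
For a reversible engine, η = 1 − T_C/T_H = 1 − 332.15/725.37 = 0.5421.
W = η·Q_H = 0.5421 × 247 = 134 kJ.

W ≈ 134 kJ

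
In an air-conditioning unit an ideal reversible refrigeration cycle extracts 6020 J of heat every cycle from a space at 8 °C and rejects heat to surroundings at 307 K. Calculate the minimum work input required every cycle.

T_C = 8 °C → 8 + 273.15 = 281.15 K.
The reversible coefficient of performance is COP_R = T_C/(T_H − T_C) = 281.15/25.85 = 10.8762.
W = Q_C/COP_R = 6020/10.8762 = 553.5 J.

W_in ≈ 553.5 J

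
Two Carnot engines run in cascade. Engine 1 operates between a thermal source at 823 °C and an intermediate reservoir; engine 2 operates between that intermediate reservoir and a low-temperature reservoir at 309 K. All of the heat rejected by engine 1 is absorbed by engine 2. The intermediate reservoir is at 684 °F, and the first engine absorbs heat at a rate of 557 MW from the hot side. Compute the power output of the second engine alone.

Ẇ₂ ≈ 166 MW

T_H = 823 °C → 823 + 273.15 = 1096.15 K.
T_m = 684 °F → (684 − 32) × 5/9 = 362.22 °C = 635.37 K.
Heat entering the second stage: Q_m = Q_H·(T_m/T_H) = 557 × 635.37/1096.15 = 323 MW.
Second-stage efficiency η₂ = 1 − T_C/T_m = 1 − 309.00/635.37 = 0.5137, so W₂ = η₂·Q_m = 166 MW.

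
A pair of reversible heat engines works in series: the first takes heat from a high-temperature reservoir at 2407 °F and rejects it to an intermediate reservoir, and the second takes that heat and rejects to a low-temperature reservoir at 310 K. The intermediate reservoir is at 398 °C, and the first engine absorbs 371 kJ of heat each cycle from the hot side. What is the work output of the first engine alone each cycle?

T_H = 2407 °F → (2407 − 32) × 5/9 = 1319.44 °C = 1592.59 K.
T_m = 398 °C → 398 + 273.15 = 671.15 K.
First-stage efficiency η₁ = 1 − T_m/T_H = 1 − 671.15/1592.59 = 0.5786.
W₁ = η₁·Q_H = 0.5786 × 371 = 215 kJ.

W₁ ≈ 215 kJ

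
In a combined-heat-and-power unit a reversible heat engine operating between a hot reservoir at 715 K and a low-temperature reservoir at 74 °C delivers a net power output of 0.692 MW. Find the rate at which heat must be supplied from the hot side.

T_C = 74 °C → 74 + 273.15 = 347.15 K.
η_rev = 1 − T_C/T_H = 1 − 347.15/715.00 = 0.5145.
Q_H = W/η = 0.692/0.5145 = 1.35 MW.

Q̇_H ≈ 1.35 MW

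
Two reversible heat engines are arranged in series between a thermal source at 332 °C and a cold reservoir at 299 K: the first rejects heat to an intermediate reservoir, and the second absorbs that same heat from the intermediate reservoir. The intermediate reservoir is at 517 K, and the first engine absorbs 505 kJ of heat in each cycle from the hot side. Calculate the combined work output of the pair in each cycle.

T_H = 332 °C → 332 + 273.15 = 605.15 K.
Two reversible stages in series are equivalent to a single Carnot engine between T_H and T_C, so η_total = 1 − T_C/T_H = 1 − 299.00/605.15 = 0.5059.
W_total = η_total · Q_H = 0.5059 × 505 = 255 kJ.

W_total ≈ 255 kJ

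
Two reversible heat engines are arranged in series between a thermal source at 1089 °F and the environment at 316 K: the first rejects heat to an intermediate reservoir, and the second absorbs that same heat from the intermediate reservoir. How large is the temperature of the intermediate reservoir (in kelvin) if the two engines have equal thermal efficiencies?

T_H = 1089 °F → (1089 − 32) × 5/9 = 587.22 °C = 860.37 K.
Equal efficiencies require 1 − T_m/T_H = 1 − T_C/T_m, i.e. T_m/T_H = T_C/T_m, so T_m = √(T_H·T_C) = √(860.37 × 316.00) = 521 K.

T_m ≈ 521 K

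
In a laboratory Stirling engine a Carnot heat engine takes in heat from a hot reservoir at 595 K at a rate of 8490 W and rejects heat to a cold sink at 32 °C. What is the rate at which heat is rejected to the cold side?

Q̇_C ≈ 4350 W

T_C = 32 °C → 32 + 273.15 = 305.15 K.
Carnot efficiency: η = 1 − T_C/T_H = 1 − 305.15/595.00 = 0.4871.
For a reversible cycle Q_C/Q_H = T_C/T_H, so Q_C = 8490 × 305.15/595.00 = 4350 W.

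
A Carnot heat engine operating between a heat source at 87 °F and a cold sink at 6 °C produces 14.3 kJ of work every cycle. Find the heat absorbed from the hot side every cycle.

T_H = 87 °F → (87 − 32) × 5/9 = 30.56 °C = 303.71 K.
T_C = 6 °C → 6 + 273.15 = 279.15 K.
η_rev = 1 − T_C/T_H = 1 − 279.15/303.71 = 0.0809.
Q_H = W/η = 14.3/0.0809 = 177 kJ.

Q_H ≈ 177 kJ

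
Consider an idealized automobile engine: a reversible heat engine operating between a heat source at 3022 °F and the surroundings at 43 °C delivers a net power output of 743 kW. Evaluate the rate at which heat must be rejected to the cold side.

T_H = 3022 °F → (3022 − 32) × 5/9 = 1661.11 °C = 1934.26 K.
T_C = 43 °C → 43 + 273.15 = 316.15 K.
η_rev = 1 − T_C/T_H = 1 − 316.15/1934.26 = 0.8366.
Since Q_C/Q_H = T_C/T_H and Q_H = W/η, Q_C = W·T_C/(T_H − T_C) = 743 × 316.15/1618.11 = 145.2 kW.

Q̇_C ≈ 145.2 kW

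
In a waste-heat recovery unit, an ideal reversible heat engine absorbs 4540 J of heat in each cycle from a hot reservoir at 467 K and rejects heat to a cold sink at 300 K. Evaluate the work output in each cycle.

W ≈ 1624 J

η_rev = 1 − T_C/T_H = 1 − 300.00/467.00 = 0.3576.
W = η·Q_H = 0.3576 × 4540 = 1624 J.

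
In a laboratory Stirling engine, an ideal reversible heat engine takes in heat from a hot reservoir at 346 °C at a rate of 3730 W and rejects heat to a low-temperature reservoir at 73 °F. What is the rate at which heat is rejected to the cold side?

Q̇_C ≈ 1780 W

T_H = 346 °C → 346 + 273.15 = 619.15 K.
T_C = 73 °F → (73 − 32) × 5/9 = 22.78 °C = 295.93 K.
For a reversible engine, η = 1 − T_C/T_H = 1 − 295.93/619.15 = 0.5220.
For a reversible cycle Q_C/Q_H = T_C/T_H, so Q_C = 3730 × 295.93/619.15 = 1780 W.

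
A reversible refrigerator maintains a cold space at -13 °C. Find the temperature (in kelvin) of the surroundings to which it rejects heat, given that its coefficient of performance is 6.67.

T_C = -13 °C → -13 + 273.15 = 260.15 K.
COP_R = T_C/(T_H − T_C) ⇒ T_H = T_C·(1 + 1/COP_R) = 260.15 × (1 + 1/6.67) = 299 K.

T_H ≈ 299 K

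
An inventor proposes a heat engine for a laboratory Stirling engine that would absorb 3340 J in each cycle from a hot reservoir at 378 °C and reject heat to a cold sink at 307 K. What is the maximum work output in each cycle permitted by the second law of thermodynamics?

W_max ≈ 1765 J

T_H = 378 °C → 378 + 273.15 = 651.15 K.
By the Carnot theorem, η_max = 1 − T_C/T_H = 1 − 307.00/651.15 = 0.5285.
W_max = η_max · Q_H = 0.5285 × 3340 = 1765 J.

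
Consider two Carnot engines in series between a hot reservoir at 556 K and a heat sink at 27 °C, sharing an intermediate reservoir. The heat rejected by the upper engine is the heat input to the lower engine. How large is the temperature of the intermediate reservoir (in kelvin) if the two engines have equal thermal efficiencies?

T_m ≈ 408.5 K

T_C = 27 °C → 27 + 273.15 = 300.15 K.
Equal efficiencies require 1 − T_m/T_H = 1 − T_C/T_m, i.e. T_m/T_H = T_C/T_m, so T_m = √(T_H·T_C) = √(556.00 × 300.15) = 408.5 K.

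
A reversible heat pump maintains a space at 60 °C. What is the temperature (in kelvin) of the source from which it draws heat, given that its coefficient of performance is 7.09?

T_H = 60 °C → 60 + 273.15 = 333.15 K.
COP_HP = T_H/(T_H − T_C) ⇒ T_C = T_H·(COP_HP − 1)/COP_HP = 333.15 × (7.09 − 1)/7.09 = 286.2 K.

T_C ≈ 286.2 K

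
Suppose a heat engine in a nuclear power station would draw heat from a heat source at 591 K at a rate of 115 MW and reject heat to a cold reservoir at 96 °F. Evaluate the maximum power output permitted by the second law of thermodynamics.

Ẇ_max ≈ 54.93 MW

T_C = 96 °F → (96 − 32) × 5/9 = 35.56 °C = 308.71 K.
The upper bound on efficiency is η_max = 1 − T_C/T_H = 1 − 308.71/591.00 = 0.4777.
W_max = η_max · Q_H = 0.4777 × 115 = 54.93 MW.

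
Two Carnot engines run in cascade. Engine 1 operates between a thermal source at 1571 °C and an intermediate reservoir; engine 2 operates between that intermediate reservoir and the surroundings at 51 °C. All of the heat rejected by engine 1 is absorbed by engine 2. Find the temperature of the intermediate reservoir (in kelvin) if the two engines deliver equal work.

T_m ≈ 1080 K

T_H = 1571 °C → 1571 + 273.15 = 1844.15 K.
T_C = 51 °C → 51 + 273.15 = 324.15 K.
For reversible stages Q_m = Q_H·(T_m/T_H). Setting W₁ = Q_H(1 − T_m/T_H) equal to W₂ = Q_m(1 − T_C/T_m) = Q_H·(T_m − T_C)/T_H gives T_H − T_m = T_m − T_C, so T_m = (T_H + T_C)/2 = (1844.15 + 324.15)/2 = 1080 K.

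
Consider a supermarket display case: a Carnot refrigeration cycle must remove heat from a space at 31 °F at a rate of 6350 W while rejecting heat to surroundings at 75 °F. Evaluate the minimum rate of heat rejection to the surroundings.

Q̇_H ≈ 6920 W

T_H = 75 °F → (75 − 32) × 5/9 = 23.89 °C = 297.04 K.
T_C = 31 °F → (31 − 32) × 5/9 = -0.56 °C = 272.59 K.
For a reversible cycle Q_H/Q_C = T_H/T_C, so Q_H = Q_C·T_H/T_C = 6350 × 297.04/272.59 = 6920 W.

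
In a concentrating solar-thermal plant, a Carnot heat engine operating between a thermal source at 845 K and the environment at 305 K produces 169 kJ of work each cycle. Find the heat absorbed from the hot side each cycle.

η_rev = 1 − T_C/T_H = 1 − 305.00/845.00 = 0.6391.
Q_H = W/η = 169/0.6391 = 264 kJ.

Q_H ≈ 264 kJ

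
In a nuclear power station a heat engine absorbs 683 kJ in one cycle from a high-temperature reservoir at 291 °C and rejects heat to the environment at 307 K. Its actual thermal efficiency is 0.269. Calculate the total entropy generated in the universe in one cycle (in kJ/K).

T_H = 291 °C → 291 + 273.15 = 564.15 K.
W = η·Q_H = 0.269 × 683 = 183.7 kJ, so Q_C = Q_H − W = 499.3 kJ.
Entropy balance on the reservoirs: −Q_H/T_H = -1.211 kJ/K, +Q_C/T_C = 1.626 kJ/K.
ΔS_univ = −Q_H/T_H + Q_C/T_C = 0.4156 kJ/K (> 0, since η = 0.269 < η_Carnot = 0.456).

ΔS_univ ≈ 0.4156 kJ/K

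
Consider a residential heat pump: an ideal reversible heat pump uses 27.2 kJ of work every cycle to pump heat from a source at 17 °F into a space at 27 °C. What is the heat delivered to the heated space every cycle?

Q_H ≈ 231.1 kJ

T_H = 27 °C → 27 + 273.15 = 300.15 K.
T_C = 17 °F → (17 − 32) × 5/9 = -8.33 °C = 264.82 K.
COP_HP = T_H/(T_H − T_C) = 300.15/35.33 = 8.4948.
Q_H = COP_HP · W = 8.4948 × 27.2 = 231.1 kJ.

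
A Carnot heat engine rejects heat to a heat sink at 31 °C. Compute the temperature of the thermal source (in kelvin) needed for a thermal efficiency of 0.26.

T_C = 31 °C → 31 + 273.15 = 304.15 K.
From η = 1 − T_C/T_H, solving for T_H gives T_H = T_C/(1 − η) = 304.15/(1 − 0.26) = 411 K.

T_H ≈ 411 K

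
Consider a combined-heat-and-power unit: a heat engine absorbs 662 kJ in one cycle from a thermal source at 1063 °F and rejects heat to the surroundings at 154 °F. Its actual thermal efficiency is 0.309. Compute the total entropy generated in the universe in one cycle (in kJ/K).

T_H = 1063 °F → (1063 − 32) × 5/9 = 572.78 °C = 845.93 K.
T_C = 154 °F → (154 − 32) × 5/9 = 67.78 °C = 340.93 K.
W = η·Q_H = 0.309 × 662 = 204.6 kJ, so Q_C = Q_H − W = 457.4 kJ.
Reservoir entropy changes: ΔS_H = −Q_H/T_H = −662/845.93 = -0.7826 kJ/K and ΔS_C = +Q_C/T_C = 457.4/340.93 = 1.342 kJ/K.
ΔS_univ = −Q_H/T_H + Q_C/T_C = 0.559 kJ/K (> 0, since η = 0.309 < η_Carnot = 0.597).

ΔS_univ ≈ 0.559 kJ/K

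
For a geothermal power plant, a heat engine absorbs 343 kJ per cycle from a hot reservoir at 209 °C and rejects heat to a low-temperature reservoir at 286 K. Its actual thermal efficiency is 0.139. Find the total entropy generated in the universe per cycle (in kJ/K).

ΔS_univ ≈ 0.321 kJ/K

T_H = 209 °C → 209 + 273.15 = 482.15 K.
W = η·Q_H = 0.139 × 343 = 47.68 kJ, so Q_C = Q_H − W = 295.3 kJ.
Reservoir entropy changes: ΔS_H = −Q_H/T_H = −343/482.15 = -0.7114 kJ/K and ΔS_C = +Q_C/T_C = 295.3/286.00 = 1.033 kJ/K.
ΔS_univ = −Q_H/T_H + Q_C/T_C = 0.321 kJ/K (> 0, since η = 0.139 < η_Carnot = 0.407).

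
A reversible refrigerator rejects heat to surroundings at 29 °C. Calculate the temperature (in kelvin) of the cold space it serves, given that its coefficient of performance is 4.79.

T_H = 29 °C → 29 + 273.15 = 302.15 K.
COP_R = T_C/(T_H − T_C) ⇒ T_C = T_H·COP_R/(1 + COP_R) = 302.15 × 4.79/(1 + 4.79) = 250 K.

T_C ≈ 250 K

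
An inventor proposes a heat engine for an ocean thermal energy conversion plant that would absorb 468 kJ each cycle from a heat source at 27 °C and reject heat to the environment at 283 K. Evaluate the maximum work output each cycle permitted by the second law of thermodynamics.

W_max ≈ 26.7 kJ

T_H = 27 °C → 27 + 273.15 = 300.15 K.
The second-law ceiling is the Carnot efficiency, η_max = 1 − T_C/T_H = 1 − 283.00/300.15 = 0.0571.
W_max = η_max · Q_H = 0.0571 × 468 = 26.7 kJ.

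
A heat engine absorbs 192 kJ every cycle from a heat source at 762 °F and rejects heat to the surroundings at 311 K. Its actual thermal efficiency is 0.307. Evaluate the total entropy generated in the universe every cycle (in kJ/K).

T_H = 762 °F → (762 − 32) × 5/9 = 405.56 °C = 678.71 K.
W = η·Q_H = 0.307 × 192 = 58.94 kJ, so Q_C = Q_H − W = 133.1 kJ.
Reservoir entropy changes: ΔS_H = −Q_H/T_H = −192/678.71 = -0.2829 kJ/K and ΔS_C = +Q_C/T_C = 133.1/311.00 = 0.4278 kJ/K.
ΔS_univ = −Q_H/T_H + Q_C/T_C = 0.145 kJ/K (> 0, since η = 0.307 < η_Carnot = 0.542).

ΔS_univ ≈ 0.145 kJ/K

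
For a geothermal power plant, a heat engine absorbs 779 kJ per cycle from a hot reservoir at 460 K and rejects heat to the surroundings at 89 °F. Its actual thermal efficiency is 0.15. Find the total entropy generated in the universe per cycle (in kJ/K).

ΔS_univ ≈ 0.479 kJ/K

T_C = 89 °F → (89 − 32) × 5/9 = 31.67 °C = 304.82 K.
W = η·Q_H = 0.15 × 779 = 116.8 kJ, so Q_C = Q_H − W = 662.1 kJ.
Reservoir entropy changes: ΔS_H = −Q_H/T_H = −779/460.00 = -1.693 kJ/K and ΔS_C = +Q_C/T_C = 662.1/304.82 = 2.172 kJ/K.
ΔS_univ = −Q_H/T_H + Q_C/T_C = 0.479 kJ/K (> 0, since η = 0.15 < η_Carnot = 0.337).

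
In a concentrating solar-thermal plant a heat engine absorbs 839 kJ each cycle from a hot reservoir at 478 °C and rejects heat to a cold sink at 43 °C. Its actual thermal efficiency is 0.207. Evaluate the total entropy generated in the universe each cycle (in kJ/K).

T_H = 478 °C → 478 + 273.15 = 751.15 K.
T_C = 43 °C → 43 + 273.15 = 316.15 K.
W = η·Q_H = 0.207 × 839 = 173.7 kJ, so Q_C = Q_H − W = 665.3 kJ.
The hot reservoir loses entropy Q_H/T_H = 839/751.15 = 1.117 kJ/K; the cold reservoir gains Q_C/T_C = 665.3/316.15 = 2.104 kJ/K.
ΔS_univ = −Q_H/T_H + Q_C/T_C = 0.988 kJ/K (> 0, since η = 0.207 < η_Carnot = 0.579).

ΔS_univ ≈ 0.988 kJ/K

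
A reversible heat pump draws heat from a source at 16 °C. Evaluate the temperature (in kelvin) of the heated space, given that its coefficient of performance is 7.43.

T_H ≈ 334 K

T_C = 16 °C → 16 + 273.15 = 289.15 K.
COP_HP = T_H/(T_H − T_C) ⇒ T_H = T_C·COP_HP/(COP_HP − 1) = 289.15 × 7.43/(7.43 − 1) = 334 K.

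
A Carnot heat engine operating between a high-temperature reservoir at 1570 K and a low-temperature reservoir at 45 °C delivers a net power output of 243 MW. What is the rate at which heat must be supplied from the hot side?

T_C = 45 °C → 45 + 273.15 = 318.15 K.
For a reversible engine, η = 1 − T_C/T_H = 1 − 318.15/1570.00 = 0.7974.
Q_H = W/η = 243/0.7974 = 305 MW.

Q̇_H ≈ 305 MW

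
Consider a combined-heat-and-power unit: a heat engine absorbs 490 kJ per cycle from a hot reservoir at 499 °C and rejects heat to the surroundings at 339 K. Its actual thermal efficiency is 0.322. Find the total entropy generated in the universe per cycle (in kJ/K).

ΔS_univ ≈ 0.3454 kJ/K

T_H = 499 °C → 499 + 273.15 = 772.15 K.
W = η·Q_H = 0.322 × 490 = 157.8 kJ, so Q_C = Q_H − W = 332.2 kJ.
Reservoir entropy changes: ΔS_H = −Q_H/T_H = −490/772.15 = -0.6346 kJ/K and ΔS_C = +Q_C/T_C = 332.2/339.00 = 0.9800 kJ/K.
ΔS_univ = −Q_H/T_H + Q_C/T_C = 0.3454 kJ/K (> 0, since η = 0.322 < η_Carnot = 0.561).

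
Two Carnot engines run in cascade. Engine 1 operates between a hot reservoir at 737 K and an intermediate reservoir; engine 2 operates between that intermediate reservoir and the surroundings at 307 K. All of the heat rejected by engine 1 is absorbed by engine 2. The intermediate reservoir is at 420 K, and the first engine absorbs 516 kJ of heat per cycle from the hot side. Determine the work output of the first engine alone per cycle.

First-stage efficiency η₁ = 1 − T_m/T_H = 1 − 420.00/737.00 = 0.4301.
W₁ = η₁·Q_H = 0.4301 × 516 = 221.9 kJ.

W₁ ≈ 221.9 kJ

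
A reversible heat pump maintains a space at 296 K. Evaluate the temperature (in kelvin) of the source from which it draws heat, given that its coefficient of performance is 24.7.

T_C ≈ 284 K

COP_HP = T_H/(T_H − T_C) ⇒ T_C = T_H·(COP_HP − 1)/COP_HP = 296.00 × (24.7 − 1)/24.7 = 284 K.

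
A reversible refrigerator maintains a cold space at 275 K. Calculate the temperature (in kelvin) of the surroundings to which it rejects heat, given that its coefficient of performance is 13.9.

COP_R = T_C/(T_H − T_C) ⇒ T_H = T_C·(1 + 1/COP_R) = 275.00 × (1 + 1/13.9) = 295 K.

T_H ≈ 295 K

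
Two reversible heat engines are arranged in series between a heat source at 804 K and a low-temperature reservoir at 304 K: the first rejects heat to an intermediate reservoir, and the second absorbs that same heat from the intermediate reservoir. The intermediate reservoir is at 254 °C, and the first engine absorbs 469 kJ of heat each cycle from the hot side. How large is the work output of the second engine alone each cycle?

W₂ ≈ 130 kJ

T_m = 254 °C → 254 + 273.15 = 527.15 K.
Heat entering the second stage: Q_m = Q_H·(T_m/T_H) = 469 × 527.15/804.00 = 308 kJ.
Second-stage efficiency η₂ = 1 − T_C/T_m = 1 − 304.00/527.15 = 0.4233, so W₂ = η₂·Q_m = 130 kJ.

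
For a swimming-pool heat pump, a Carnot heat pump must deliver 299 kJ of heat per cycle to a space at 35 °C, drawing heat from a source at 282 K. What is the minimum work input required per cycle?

W_in ≈ 25.37 kJ

T_H = 35 °C → 35 + 273.15 = 308.15 K.
Reversible heating COP: COP_HP = T_H/(T_H − T_C) = 308.15/26.15 = 11.7839.
W = Q_H/COP_HP = 299/11.7839 = 25.37 kJ.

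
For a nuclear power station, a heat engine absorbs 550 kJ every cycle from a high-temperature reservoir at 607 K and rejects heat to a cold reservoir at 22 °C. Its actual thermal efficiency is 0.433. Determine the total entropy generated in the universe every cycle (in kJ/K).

T_C = 22 °C → 22 + 273.15 = 295.15 K.
W = η·Q_H = 0.433 × 550 = 238.2 kJ, so Q_C = Q_H − W = 311.9 kJ.
Reservoir entropy changes: ΔS_H = −Q_H/T_H = −550/607.00 = -0.9061 kJ/K and ΔS_C = +Q_C/T_C = 311.9/295.15 = 1.057 kJ/K.
ΔS_univ = −Q_H/T_H + Q_C/T_C = 0.150 kJ/K (> 0, since η = 0.433 < η_Carnot = 0.514).

ΔS_univ ≈ 0.150 kJ/K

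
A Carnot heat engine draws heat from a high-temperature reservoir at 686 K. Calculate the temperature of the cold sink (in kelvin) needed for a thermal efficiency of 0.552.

From η = 1 − T_C/T_H, T_C = T_H·(1 − η) = 686.00 × (1 − 0.552) = 307.3 K.

T_C ≈ 307.3 K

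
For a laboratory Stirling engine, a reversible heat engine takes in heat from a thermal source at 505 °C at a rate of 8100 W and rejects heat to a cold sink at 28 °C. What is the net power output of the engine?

T_H = 505 °C → 505 + 273.15 = 778.15 K.
T_C = 28 °C → 28 + 273.15 = 301.15 K.
The Carnot efficiency is η = 1 − T_C/T_H = 1 − 301.15/778.15 = 0.6130.
W = η·Q_H = 0.6130 × 8100 = 4970 W.

Ẇ ≈ 4970 W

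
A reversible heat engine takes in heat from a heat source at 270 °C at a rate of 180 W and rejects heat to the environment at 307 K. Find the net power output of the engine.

T_H = 270 °C → 270 + 273.15 = 543.15 K.
The Carnot efficiency is η = 1 − T_C/T_H = 1 − 307.00/543.15 = 0.4348.
W = η·Q_H = 0.4348 × 180 = 78.26 W.

Ẇ ≈ 78.26 W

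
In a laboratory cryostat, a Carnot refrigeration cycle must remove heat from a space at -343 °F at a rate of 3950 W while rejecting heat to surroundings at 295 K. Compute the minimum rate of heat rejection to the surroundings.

T_C = -343 °F → (-343 − 32) × 5/9 = -208.33 °C = 64.82 K.
For a reversible cycle Q_H/Q_C = T_H/T_C, so Q_H = Q_C·T_H/T_C = 3950 × 295.00/64.82 = 18000 W.

Q̇_H ≈ 18000 W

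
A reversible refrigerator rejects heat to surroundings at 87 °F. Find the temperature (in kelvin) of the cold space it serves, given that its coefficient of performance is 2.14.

T_H = 87 °F → (87 − 32) × 5/9 = 30.56 °C = 303.71 K.
COP_R = T_C/(T_H − T_C) ⇒ T_C = T_H·COP_R/(1 + COP_R) = 303.71 × 2.14/(1 + 2.14) = 207.0 K.

T_C ≈ 207.0 K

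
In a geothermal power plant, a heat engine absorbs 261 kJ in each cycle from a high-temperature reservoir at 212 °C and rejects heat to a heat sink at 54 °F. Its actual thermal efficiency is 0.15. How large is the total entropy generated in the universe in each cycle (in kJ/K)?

ΔS_univ ≈ 0.2394 kJ/K

T_H = 212 °C → 212 + 273.15 = 485.15 K.
T_C = 54 °F → (54 − 32) × 5/9 = 12.22 °C = 285.37 K.
W = η·Q_H = 0.15 × 261 = 39.15 kJ, so Q_C = Q_H − W = 221.8 kJ.
The hot reservoir loses entropy Q_H/T_H = 261/485.15 = 0.5380 kJ/K; the cold reservoir gains Q_C/T_C = 221.8/285.37 = 0.7774 kJ/K.
ΔS_univ = −Q_H/T_H + Q_C/T_C = 0.2394 kJ/K (> 0, since η = 0.15 < η_Carnot = 0.412).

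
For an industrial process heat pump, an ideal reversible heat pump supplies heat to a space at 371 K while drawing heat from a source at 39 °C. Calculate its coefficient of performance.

T_C = 39 °C → 39 + 273.15 = 312.15 K.
The Carnot heat-pump COP is COP_HP = T_H/(T_H − T_C) = 371.00/(371.00 − 312.15) = 6.304.

COP_HP ≈ 6.304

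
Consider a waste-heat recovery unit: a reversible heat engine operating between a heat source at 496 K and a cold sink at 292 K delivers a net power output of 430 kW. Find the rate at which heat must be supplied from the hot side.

Q̇_H ≈ 1050 kW

Since the cycle is reversible, η = 1 − T_C/T_H = 1 − 292.00/496.00 = 0.4113.
Q_H = W/η = 430/0.4113 = 1050 kW.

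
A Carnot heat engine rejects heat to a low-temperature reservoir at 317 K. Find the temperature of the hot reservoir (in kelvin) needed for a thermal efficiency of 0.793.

From η = 1 − T_C/T_H, solving for T_H gives T_H = T_C/(1 − η) = 317.00/(1 − 0.793) = 1531 K.

T_H ≈ 1531 K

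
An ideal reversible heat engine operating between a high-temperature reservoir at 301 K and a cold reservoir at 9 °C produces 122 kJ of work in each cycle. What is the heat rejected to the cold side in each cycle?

T_C = 9 °C → 9 + 273.15 = 282.15 K.
η_rev = 1 − T_C/T_H = 1 − 282.15/301.00 = 0.0626.
Since Q_C/Q_H = T_C/T_H and Q_H = W/η, Q_C = W·T_C/(T_H − T_C) = 122 × 282.15/18.85 = 1830 kJ.

Q_C ≈ 1830 kJ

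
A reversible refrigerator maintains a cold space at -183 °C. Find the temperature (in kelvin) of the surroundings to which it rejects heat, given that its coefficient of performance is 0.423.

T_H ≈ 303.3 K

T_C = -183 °C → -183 + 273.15 = 90.15 K.
COP_R = T_C/(T_H − T_C) ⇒ T_H = T_C·(1 + 1/COP_R) = 90.15 × (1 + 1/0.423) = 303.3 K.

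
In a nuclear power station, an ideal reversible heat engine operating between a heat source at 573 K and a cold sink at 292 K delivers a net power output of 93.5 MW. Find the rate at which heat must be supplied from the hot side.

η_rev = 1 − T_C/T_H = 1 − 292.00/573.00 = 0.4904.
Q_H = W/η = 93.5/0.4904 = 190.7 MW.

Q̇_H ≈ 190.7 MW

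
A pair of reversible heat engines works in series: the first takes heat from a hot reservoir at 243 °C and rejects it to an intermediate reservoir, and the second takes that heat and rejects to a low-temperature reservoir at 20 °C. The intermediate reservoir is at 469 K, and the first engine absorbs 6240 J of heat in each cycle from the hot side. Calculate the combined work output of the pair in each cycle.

W_total ≈ 2700 J

T_H = 243 °C → 243 + 273.15 = 516.15 K.
T_C = 20 °C → 20 + 273.15 = 293.15 K.
Two reversible stages in series are equivalent to a single Carnot engine between T_H and T_C, so η_total = 1 − T_C/T_H = 1 − 293.15/516.15 = 0.4320.
W_total = η_total · Q_H = 0.4320 × 6240 = 2700 J.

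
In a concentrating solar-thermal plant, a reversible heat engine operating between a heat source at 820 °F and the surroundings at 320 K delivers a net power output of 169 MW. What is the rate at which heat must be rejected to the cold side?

Q̇_C ≈ 138 MW

T_H = 820 °F → (820 − 32) × 5/9 = 437.78 °C = 710.93 K.
η_rev = 1 − T_C/T_H = 1 − 320.00/710.93 = 0.5499.
Since Q_C/Q_H = T_C/T_H and Q_H = W/η, Q_C = W·T_C/(T_H − T_C) = 169 × 320.00/390.93 = 138 MW.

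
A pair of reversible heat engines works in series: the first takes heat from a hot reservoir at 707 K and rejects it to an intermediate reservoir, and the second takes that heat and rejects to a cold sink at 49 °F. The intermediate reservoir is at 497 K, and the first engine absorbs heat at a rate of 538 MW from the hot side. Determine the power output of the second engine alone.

T_C = 49 °F → (49 − 32) × 5/9 = 9.44 °C = 282.59 K.
Heat entering the second stage: Q_m = Q_H·(T_m/T_H) = 538 × 497.00/707.00 = 378.2 MW.
Second-stage efficiency η₂ = 1 − T_C/T_m = 1 − 282.59/497.00 = 0.4314, so W₂ = η₂·Q_m = 163.2 MW.

Ẇ₂ ≈ 163.2 MW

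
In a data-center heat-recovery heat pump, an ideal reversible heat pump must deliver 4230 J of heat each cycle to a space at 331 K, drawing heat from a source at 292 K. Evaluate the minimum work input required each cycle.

For a reversible heat pump, COP_HP = T_H/(T_H − T_C) = 331.00/39.00 = 8.4872.
W = Q_H/COP_HP = 4230/8.4872 = 498.4 J.

W_in ≈ 498.4 J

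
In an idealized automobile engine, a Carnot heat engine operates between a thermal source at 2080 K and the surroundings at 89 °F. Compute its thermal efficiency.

η ≈ 0.8535

T_C = 89 °F → (89 − 32) × 5/9 = 31.67 °C = 304.82 K.
Since the cycle is reversible, η = 1 − T_C/T_H = 1 − 304.82/2080.00 = 0.8535.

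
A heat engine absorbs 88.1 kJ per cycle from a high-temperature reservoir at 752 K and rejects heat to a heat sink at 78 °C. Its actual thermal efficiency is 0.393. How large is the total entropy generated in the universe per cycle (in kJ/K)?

T_C = 78 °C → 78 + 273.15 = 351.15 K.
W = η·Q_H = 0.393 × 88.1 = 34.62 kJ, so Q_C = Q_H − W = 53.48 kJ.
Entropy balance on the reservoirs: −Q_H/T_H = -0.1172 kJ/K, +Q_C/T_C = 0.1523 kJ/K.
ΔS_univ = −Q_H/T_H + Q_C/T_C = 0.03514 kJ/K (> 0, since η = 0.393 < η_Carnot = 0.533).

ΔS_univ ≈ 0.03514 kJ/K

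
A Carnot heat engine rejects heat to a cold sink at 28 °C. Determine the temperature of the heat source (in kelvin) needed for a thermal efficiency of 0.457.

T_C = 28 °C → 28 + 273.15 = 301.15 K.
From η = 1 − T_C/T_H, solving for T_H gives T_H = T_C/(1 − η) = 301.15/(1 − 0.457) = 554.6 K.

T_H ≈ 554.6 K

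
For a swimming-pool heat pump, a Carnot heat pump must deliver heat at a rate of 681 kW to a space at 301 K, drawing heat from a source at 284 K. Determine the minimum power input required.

COP_HP = T_H/(T_H − T_C) = 301.00/17.00 = 17.7059.
W = Q_H/COP_HP = 681/17.7059 = 38.46 kW.

Ẇ_in ≈ 38.46 kW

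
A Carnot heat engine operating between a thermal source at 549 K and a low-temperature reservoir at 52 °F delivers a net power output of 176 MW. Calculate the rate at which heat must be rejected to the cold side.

T_C = 52 °F → (52 − 32) × 5/9 = 11.11 °C = 284.26 K.
Carnot efficiency: η = 1 − T_C/T_H = 1 − 284.26/549.00 = 0.4822.
Since Q_C/Q_H = T_C/T_H and Q_H = W/η, Q_C = W·T_C/(T_H − T_C) = 176 × 284.26/264.74 = 189 MW.

Q̇_C ≈ 189 MW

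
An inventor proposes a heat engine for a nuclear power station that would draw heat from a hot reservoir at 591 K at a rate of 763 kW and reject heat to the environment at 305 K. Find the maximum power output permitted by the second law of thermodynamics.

Ẇ_max ≈ 369 kW

No engine can exceed the Carnot limit: η_max = 1 − T_C/T_H = 1 − 305.00/591.00 = 0.4839.
W_max = η_max · Q_H = 0.4839 × 763 = 369 kW.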